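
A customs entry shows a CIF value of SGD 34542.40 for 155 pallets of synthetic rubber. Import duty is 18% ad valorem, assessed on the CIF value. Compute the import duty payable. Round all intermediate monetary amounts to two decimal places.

Import duty: SGD 6217.63

Import duty = 34542.40 × 18% = 6217.63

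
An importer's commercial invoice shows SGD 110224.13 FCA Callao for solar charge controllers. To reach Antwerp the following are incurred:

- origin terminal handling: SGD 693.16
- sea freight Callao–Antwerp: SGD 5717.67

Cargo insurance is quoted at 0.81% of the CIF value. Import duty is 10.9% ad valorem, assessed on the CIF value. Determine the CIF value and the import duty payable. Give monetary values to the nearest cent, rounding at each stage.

Let C be the CIF value. C = FCA price + pre-shipment costs + freight + 0.81% × C
C − 0.81% × C = 110224.13 + 693.16 + 5717.67
0.9919 × C = 116634.96
C = 116634.96 / 0.9919 = 117587.42
Insurance premium = 0.81% × 117587.42 = 952.46
Import duty = 117587.42 × 10.9% = 12817.03

CIF value: SGD 117587.42; import duty: SGD 12817.03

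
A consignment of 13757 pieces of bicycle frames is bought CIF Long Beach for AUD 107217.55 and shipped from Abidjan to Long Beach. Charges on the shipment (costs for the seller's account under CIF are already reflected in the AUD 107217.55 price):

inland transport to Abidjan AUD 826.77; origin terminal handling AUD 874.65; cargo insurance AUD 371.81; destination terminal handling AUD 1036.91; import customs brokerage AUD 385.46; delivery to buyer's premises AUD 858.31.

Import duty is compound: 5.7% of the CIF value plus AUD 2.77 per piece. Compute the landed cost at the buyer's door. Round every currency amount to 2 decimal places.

Total landed cost: AUD 153716.52

CIF: the seller pays costs through ocean freight and marine insurance to the destination port.
Already in the invoice (seller's account under CIF): inland to port, origin terminal, insurance — exclude.
The CIF price already equals the CIF value: 107217.55
Ad valorem component: 107217.55 × 5.7% = 6111.40
Specific component: 13757 × 2.77 = 38106.89
Import duty = 6111.40 + 38106.89 = 44218.29
Buyer bears: destination terminal 1036.91 + brokerage 385.46 + delivery 858.31 + duty 44218.29 = 46498.97
Landed cost = invoice 107217.55 + 46498.97 = 153716.52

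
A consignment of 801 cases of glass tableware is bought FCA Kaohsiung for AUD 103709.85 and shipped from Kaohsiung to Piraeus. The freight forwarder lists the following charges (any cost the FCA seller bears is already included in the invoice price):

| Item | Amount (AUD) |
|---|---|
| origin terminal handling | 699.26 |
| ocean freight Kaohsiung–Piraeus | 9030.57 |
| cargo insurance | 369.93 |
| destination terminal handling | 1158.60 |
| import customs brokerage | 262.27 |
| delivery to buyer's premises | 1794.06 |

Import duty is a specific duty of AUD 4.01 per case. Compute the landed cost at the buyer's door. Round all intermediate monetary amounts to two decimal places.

Total landed cost: AUD 120236.55

FCA: the seller delivers export-cleared goods to the carrier; the buyer bears costs from that point.
CIF value = FCA price + origin terminal + freight + insurance = 103709.85 + 699.26 + 9030.57 + 369.93 = 113809.61
Import duty = 801 × 4.01 = 3212.01
Buyer bears: origin terminal 699.26 + freight 9030.57 + insurance 369.93 + destination terminal 1158.60 + brokerage 262.27 + delivery 1794.06 + duty 3212.01 = 16526.70
Landed cost = invoice 103709.85 + 16526.70 = 120236.55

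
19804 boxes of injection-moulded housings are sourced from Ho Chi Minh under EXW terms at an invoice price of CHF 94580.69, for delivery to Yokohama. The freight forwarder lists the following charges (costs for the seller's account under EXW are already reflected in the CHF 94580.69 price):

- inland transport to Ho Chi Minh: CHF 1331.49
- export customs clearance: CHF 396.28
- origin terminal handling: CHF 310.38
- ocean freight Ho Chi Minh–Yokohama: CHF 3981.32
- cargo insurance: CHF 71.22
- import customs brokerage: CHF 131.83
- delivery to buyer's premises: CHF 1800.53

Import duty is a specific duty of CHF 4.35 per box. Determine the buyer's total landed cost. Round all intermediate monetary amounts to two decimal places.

Total landed cost: CHF 188751.14

EXW: the seller makes goods available at their premises; the buyer bears all onward costs.
CIF value = EXW price + inland to port + export clearance + origin terminal + freight + insurance = 94580.69 + 1331.49 + 396.28 + 310.38 + 3981.32 + 71.22 = 100671.38
Import duty = 19804 × 4.35 = 86147.40
Buyer bears: inland to port 1331.49 + export clearance 396.28 + origin terminal 310.38 + freight 3981.32 + insurance 71.22 + brokerage 131.83 + delivery 1800.53 + duty 86147.40 = 94170.45
Landed cost = invoice 94580.69 + 94170.45 = 188751.14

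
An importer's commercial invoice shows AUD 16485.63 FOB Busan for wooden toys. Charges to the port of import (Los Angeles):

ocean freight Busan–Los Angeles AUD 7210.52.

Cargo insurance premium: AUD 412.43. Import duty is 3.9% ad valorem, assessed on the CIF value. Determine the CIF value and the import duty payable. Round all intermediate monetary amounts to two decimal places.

CIF = FOB price + freight + insurance
CIF = 16485.63 + 7210.52 + 412.43 = 24108.58
Import duty = 24108.58 × 3.9% = 940.23

CIF value: AUD 24108.58; import duty: AUD 940.23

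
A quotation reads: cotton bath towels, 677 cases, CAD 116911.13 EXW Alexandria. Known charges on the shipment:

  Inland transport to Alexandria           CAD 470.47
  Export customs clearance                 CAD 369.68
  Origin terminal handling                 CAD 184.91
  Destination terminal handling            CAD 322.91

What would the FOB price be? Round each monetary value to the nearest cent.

FOB price: CAD 117936.19

Not relevant to the conversion: destination terminal — on the buyer under both terms; not part of either seller's price.
From EXW to FOB, the seller additionally bears: inland to port, export clearance, origin terminal.
FOB price = 116911.13 + 470.47 + 369.68 + 184.91 = 117936.19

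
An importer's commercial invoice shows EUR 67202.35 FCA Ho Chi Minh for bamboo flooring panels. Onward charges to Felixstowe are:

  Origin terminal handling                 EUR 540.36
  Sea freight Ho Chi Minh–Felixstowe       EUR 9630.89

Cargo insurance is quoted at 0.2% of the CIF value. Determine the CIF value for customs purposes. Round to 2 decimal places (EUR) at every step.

CIF value: EUR 77528.66

Let C be the CIF value. C = FCA price + pre-shipment costs + freight + 0.2% × C
C − 0.2% × C = 67202.35 + 540.36 + 9630.89
0.998 × C = 77373.60
C = 77373.60 / 0.998 = 77528.66
Insurance premium = 0.2% × 77528.66 = 155.06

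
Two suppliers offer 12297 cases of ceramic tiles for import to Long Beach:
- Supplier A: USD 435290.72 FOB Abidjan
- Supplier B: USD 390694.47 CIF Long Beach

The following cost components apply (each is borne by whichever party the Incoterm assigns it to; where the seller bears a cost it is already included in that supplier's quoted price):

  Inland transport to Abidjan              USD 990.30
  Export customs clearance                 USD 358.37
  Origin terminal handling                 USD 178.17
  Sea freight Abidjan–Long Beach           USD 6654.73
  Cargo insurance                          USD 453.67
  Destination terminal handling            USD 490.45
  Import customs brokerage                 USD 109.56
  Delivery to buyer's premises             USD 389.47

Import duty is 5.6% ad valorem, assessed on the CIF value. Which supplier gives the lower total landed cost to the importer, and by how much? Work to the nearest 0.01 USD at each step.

Supplier B is cheaper by USD 54600.11

Supplier A (FOB):
CIF value = FOB price + freight + insurance = 435290.72 + 6654.73 + 453.67 = 442399.12
Import duty = 442399.12 × 5.6% = 24774.35
Buyer bears (A): 6654.73 + 453.67 + 490.45 + 109.56 + 389.47 = 8097.88
Landed cost (A) = invoice 435290.72 + 8097.88 + duty 24774.35 = 468162.95
Supplier B (CIF):
The CIF price already equals the CIF value: 390694.47
Import duty = 390694.47 × 5.6% = 21878.89
Buyer bears (B): 490.45 + 109.56 + 389.47 = 989.48
Landed cost (B) = invoice 390694.47 + 989.48 + duty 21878.89 = 413562.84
Difference = |468162.95 − 413562.84| = 54600.11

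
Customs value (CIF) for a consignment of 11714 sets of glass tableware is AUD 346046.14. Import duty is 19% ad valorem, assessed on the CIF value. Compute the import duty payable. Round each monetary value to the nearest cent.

Import duty = 346046.14 × 19% = 65748.77

Import duty: AUD 65748.77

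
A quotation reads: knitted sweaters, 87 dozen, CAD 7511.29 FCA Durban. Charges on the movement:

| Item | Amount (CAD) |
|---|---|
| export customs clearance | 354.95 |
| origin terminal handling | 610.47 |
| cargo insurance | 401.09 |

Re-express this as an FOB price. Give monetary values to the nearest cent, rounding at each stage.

Not relevant to the conversion: export clearance — on the seller under both FCA and FOB; already in the FCA price and stays in the FOB price. insurance — on the buyer under both terms; not part of either seller's price.
From FCA to FOB, the seller additionally bears: origin terminal.
FOB price = 7511.29 + 610.47 = 8121.76

FOB price: CAD 8121.76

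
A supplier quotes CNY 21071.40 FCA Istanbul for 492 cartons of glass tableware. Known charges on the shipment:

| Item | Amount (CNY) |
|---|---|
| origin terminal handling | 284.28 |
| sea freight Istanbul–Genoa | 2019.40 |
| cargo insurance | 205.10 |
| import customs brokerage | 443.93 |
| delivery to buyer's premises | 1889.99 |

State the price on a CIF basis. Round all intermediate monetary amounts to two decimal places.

Not relevant to the conversion: delivery, brokerage — on the buyer under both terms; not part of either seller's price.
From FCA to CIF, the seller additionally bears: origin terminal, freight, insurance.
CIF price = 21071.40 + 284.28 + 2019.40 + 205.10 = 23580.18

CIF price: CNY 23580.18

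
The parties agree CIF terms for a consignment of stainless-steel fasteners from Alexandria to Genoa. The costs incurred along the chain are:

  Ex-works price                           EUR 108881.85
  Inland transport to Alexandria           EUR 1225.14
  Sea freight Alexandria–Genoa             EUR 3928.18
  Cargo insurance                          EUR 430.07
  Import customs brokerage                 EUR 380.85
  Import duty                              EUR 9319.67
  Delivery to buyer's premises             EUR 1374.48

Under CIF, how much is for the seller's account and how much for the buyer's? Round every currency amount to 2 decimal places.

CIF: the seller pays costs through ocean freight and marine insurance to the destination port.
Seller's account: goods 108881.85 + inland to port 1225.14 + freight 3928.18 + insurance 430.07 = 114465.24
Buyer's account: brokerage 380.85 + duty 9319.67 + delivery 1374.48 = 11075.00

Seller: EUR 114465.24; buyer: EUR 11075.00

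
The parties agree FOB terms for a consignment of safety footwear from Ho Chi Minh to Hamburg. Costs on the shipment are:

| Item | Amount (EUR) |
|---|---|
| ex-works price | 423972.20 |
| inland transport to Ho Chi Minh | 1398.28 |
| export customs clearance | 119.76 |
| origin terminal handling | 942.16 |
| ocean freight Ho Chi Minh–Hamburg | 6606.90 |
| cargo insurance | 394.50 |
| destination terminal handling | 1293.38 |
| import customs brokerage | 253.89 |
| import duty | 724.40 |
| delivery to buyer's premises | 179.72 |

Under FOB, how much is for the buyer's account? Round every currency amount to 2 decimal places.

FOB: the seller bears costs until goods are on board at the origin port; the buyer bears freight, insurance and all costs thereafter.
Seller's account: goods 423972.20 + inland to port 1398.28 + export clearance 119.76 + origin terminal 942.16 = 426432.40
Buyer's account: freight 6606.90 + insurance 394.50 + destination terminal 1293.38 + brokerage 253.89 + duty 724.40 + delivery 179.72 = 9452.79

Buyer's account: EUR 9452.79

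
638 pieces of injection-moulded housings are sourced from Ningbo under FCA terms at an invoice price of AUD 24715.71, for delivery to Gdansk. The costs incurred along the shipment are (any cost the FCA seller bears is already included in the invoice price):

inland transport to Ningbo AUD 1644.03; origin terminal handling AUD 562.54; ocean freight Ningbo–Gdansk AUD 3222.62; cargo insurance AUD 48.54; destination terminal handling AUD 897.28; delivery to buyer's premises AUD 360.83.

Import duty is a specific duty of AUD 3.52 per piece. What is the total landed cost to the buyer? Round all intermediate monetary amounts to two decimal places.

Total landed cost: AUD 32053.28

FCA: the seller delivers export-cleared goods to the carrier; the buyer bears costs from that point.
Already in the invoice (seller's account under FCA): inland to port — exclude.
CIF value = FCA price + origin terminal + freight + insurance = 24715.71 + 562.54 + 3222.62 + 48.54 = 28549.41
Import duty = 638 × 3.52 = 2245.76
Buyer bears: origin terminal 562.54 + freight 3222.62 + insurance 48.54 + destination terminal 897.28 + delivery 360.83 + duty 2245.76 = 7337.57
Landed cost = invoice 24715.71 + 7337.57 = 32053.28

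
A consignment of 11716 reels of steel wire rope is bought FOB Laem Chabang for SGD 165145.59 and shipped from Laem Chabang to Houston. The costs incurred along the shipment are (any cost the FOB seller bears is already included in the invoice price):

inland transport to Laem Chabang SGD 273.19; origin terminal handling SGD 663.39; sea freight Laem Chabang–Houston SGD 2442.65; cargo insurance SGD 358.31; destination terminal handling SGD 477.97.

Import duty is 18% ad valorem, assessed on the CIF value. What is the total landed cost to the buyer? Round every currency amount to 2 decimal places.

Total landed cost: SGD 198654.90

FOB: the seller bears costs until goods are on board at the origin port; the buyer bears freight, insurance and all costs thereafter.
Already in the invoice (seller's account under FOB): inland to port, origin terminal — exclude.
CIF value = FOB price + freight + insurance = 165145.59 + 2442.65 + 358.31 = 167946.55
Import duty = 167946.55 × 18% = 30230.38
Buyer bears: freight 2442.65 + insurance 358.31 + destination terminal 477.97 + duty 30230.38 = 33509.31
Landed cost = invoice 165145.59 + 33509.31 = 198654.90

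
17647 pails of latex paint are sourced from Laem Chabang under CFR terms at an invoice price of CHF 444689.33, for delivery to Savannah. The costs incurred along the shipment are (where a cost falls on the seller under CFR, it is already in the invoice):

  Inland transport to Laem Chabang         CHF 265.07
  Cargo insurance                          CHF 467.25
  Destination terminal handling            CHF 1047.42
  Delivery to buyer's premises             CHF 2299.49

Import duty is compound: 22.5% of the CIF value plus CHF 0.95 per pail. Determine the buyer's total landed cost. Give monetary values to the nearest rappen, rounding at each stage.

CFR: the seller pays costs through ocean freight to the destination port, but not insurance.
Already in the invoice (seller's account under CFR): inland to port — exclude.
CIF value = CFR price + insurance = 444689.33 + 467.25 = 445156.58
Ad valorem component: 445156.58 × 22.5% = 100160.23
Specific component: 17647 × 0.95 = 16764.65
Import duty = 100160.23 + 16764.65 = 116924.88
Buyer bears: insurance 467.25 + destination terminal 1047.42 + delivery 2299.49 + duty 116924.88 = 120739.04
Landed cost = invoice 444689.33 + 120739.04 = 565428.37

Total landed cost: CHF 565428.37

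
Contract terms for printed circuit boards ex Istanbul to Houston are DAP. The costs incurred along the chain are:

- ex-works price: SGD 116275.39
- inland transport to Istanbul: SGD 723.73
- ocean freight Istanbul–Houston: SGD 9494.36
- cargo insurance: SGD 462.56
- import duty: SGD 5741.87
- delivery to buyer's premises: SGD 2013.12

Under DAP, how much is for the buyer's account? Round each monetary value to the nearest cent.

DAP: the seller bears all costs to the named destination except import duty and clearance.
Seller's account: goods 116275.39 + inland to port 723.73 + freight 9494.36 + insurance 462.56 + delivery 2013.12 = 128969.16
Buyer's account: duty 5741.87 = 5741.87

Buyer's account: SGD 5741.87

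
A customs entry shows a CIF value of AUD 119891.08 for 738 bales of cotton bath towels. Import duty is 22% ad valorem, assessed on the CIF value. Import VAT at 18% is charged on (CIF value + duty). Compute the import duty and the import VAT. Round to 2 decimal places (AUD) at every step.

Import duty = 119891.08 × 22% = 26376.04
VAT base = CIF + duty = 119891.08 + 26376.04 = 146267.12
Import VAT = 146267.12 × 18% = 26328.08

Import duty: AUD 26376.04; import VAT: AUD 26328.08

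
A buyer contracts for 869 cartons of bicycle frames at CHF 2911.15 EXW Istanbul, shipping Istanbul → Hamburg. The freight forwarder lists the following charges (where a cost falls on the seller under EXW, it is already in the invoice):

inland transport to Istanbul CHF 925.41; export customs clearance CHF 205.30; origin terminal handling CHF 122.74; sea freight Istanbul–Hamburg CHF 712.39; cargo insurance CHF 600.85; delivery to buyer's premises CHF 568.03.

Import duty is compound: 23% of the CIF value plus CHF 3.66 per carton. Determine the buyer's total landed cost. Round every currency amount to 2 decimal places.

Total landed cost: CHF 10486.31

EXW: the seller makes goods available at their premises; the buyer bears all onward costs.
CIF value = EXW price + inland to port + export clearance + origin terminal + freight + insurance = 2911.15 + 925.41 + 205.30 + 122.74 + 712.39 + 600.85 = 5477.84
Ad valorem component: 5477.84 × 23% = 1259.90
Specific component: 869 × 3.66 = 3180.54
Import duty = 1259.90 + 3180.54 = 4440.44
Buyer bears: inland to port 925.41 + export clearance 205.30 + origin terminal 122.74 + freight 712.39 + insurance 600.85 + delivery 568.03 + duty 4440.44 = 7575.16
Landed cost = invoice 2911.15 + 7575.16 = 10486.31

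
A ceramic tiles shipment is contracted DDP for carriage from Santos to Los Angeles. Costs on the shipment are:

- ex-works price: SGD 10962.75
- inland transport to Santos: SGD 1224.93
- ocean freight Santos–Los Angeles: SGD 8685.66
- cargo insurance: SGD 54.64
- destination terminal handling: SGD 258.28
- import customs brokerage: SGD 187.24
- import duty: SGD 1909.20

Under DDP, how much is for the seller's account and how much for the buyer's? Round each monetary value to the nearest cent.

Seller: SGD 23282.70; buyer: SGD 0.00

DDP: the seller bears all costs including import duty.
Seller's account: goods 10962.75 + inland to port 1224.93 + freight 8685.66 + insurance 54.64 + destination terminal 258.28 + brokerage 187.24 + duty 1909.20 = 23282.70
Buyer's account: 0.00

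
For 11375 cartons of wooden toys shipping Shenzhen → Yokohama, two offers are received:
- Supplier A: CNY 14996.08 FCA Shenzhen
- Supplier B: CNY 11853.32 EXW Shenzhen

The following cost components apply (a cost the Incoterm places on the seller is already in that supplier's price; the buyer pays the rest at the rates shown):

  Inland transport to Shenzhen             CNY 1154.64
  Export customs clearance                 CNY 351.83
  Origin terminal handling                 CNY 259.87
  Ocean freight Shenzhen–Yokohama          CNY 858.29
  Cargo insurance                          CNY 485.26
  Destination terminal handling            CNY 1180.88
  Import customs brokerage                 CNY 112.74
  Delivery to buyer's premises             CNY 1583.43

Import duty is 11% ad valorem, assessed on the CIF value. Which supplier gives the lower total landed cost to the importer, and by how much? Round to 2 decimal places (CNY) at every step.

Supplier B is cheaper by CNY 1816.29

Supplier A (FCA):
CIF value = FCA price + origin terminal + freight + insurance = 14996.08 + 259.87 + 858.29 + 485.26 = 16599.50
Import duty = 16599.50 × 11% = 1825.95
Buyer bears (A): 259.87 + 858.29 + 485.26 + 1180.88 + 112.74 + 1583.43 = 4480.47
Landed cost (A) = invoice 14996.08 + 4480.47 + duty 1825.95 = 21302.50
Supplier B (EXW):
CIF value = EXW price + inland to port + export clearance + origin terminal + freight + insurance = 11853.32 + 1154.64 + 351.83 + 259.87 + 858.29 + 485.26 = 14963.21
Import duty = 14963.21 × 11% = 1645.95
Buyer bears (B): 1154.64 + 351.83 + 259.87 + 858.29 + 485.26 + 1180.88 + 112.74 + 1583.43 = 5986.94
Landed cost (B) = invoice 11853.32 + 5986.94 + duty 1645.95 = 19486.21
Difference = |21302.50 − 19486.21| = 1816.29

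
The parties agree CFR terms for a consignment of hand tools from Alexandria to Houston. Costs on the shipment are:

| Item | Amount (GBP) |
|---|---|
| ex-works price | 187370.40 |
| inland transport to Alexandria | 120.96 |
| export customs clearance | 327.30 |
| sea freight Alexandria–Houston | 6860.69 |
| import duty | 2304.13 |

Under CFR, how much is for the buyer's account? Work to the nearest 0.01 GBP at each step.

Buyer's account: GBP 2304.13

CFR: the seller pays costs through ocean freight to the destination port, but not insurance.
Seller's account: goods 187370.40 + inland to port 120.96 + export clearance 327.30 + freight 6860.69 = 194679.35
Buyer's account: duty 2304.13 = 2304.13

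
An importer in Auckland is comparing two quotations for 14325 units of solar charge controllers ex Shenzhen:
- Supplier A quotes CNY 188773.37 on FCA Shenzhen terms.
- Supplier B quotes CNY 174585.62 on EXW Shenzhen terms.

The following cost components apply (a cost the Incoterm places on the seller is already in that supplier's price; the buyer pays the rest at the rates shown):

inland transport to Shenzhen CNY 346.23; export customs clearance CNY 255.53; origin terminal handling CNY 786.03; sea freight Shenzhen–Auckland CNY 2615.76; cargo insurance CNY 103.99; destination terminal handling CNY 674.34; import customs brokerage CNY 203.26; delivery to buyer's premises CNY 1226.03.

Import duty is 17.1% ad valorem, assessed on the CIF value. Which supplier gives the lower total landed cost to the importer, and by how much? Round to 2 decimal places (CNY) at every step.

Supplier A (FCA):
CIF value = FCA price + origin terminal + freight + insurance = 188773.37 + 786.03 + 2615.76 + 103.99 = 192279.15
Import duty = 192279.15 × 17.1% = 32879.73
Buyer bears (A): 786.03 + 2615.76 + 103.99 + 674.34 + 203.26 + 1226.03 = 5609.41
Landed cost (A) = invoice 188773.37 + 5609.41 + duty 32879.73 = 227262.51
Supplier B (EXW):
CIF value = EXW price + inland to port + export clearance + origin terminal + freight + insurance = 174585.62 + 346.23 + 255.53 + 786.03 + 2615.76 + 103.99 = 178693.16
Import duty = 178693.16 × 17.1% = 30556.53
Buyer bears (B): 346.23 + 255.53 + 786.03 + 2615.76 + 103.99 + 674.34 + 203.26 + 1226.03 = 6211.17
Landed cost (B) = invoice 174585.62 + 6211.17 + duty 30556.53 = 211353.32
Difference = |227262.51 − 211353.32| = 15909.19

Supplier B is cheaper by CNY 15909.19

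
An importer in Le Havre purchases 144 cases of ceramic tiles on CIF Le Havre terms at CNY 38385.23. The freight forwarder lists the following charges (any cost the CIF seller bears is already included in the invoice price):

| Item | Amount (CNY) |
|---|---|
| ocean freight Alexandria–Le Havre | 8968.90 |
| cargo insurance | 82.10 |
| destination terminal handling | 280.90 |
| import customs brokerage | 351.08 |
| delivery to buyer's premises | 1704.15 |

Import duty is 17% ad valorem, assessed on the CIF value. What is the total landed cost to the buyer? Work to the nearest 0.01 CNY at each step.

CIF: the seller pays costs through ocean freight and marine insurance to the destination port.
Already in the invoice (seller's account under CIF): freight, insurance — exclude.
The CIF price already equals the CIF value: 38385.23
Import duty = 38385.23 × 17% = 6525.49
Buyer bears: destination terminal 280.90 + brokerage 351.08 + delivery 1704.15 + duty 6525.49 = 8861.62
Landed cost = invoice 38385.23 + 8861.62 = 47246.85

Total landed cost: CNY 47246.85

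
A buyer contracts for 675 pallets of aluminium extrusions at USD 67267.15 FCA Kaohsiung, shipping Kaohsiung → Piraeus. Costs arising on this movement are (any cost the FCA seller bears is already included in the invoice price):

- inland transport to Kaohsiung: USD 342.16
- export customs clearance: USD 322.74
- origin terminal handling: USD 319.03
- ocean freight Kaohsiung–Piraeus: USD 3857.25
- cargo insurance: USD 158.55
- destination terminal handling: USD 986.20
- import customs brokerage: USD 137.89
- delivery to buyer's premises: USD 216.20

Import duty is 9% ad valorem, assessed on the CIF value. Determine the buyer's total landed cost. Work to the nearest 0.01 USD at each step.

FCA: the seller delivers export-cleared goods to the carrier; the buyer bears costs from that point.
Already in the invoice (seller's account under FCA): inland to port, export clearance — exclude.
CIF value = FCA price + origin terminal + freight + insurance = 67267.15 + 319.03 + 3857.25 + 158.55 = 71601.98
Import duty = 71601.98 × 9% = 6444.18
Buyer bears: origin terminal 319.03 + freight 3857.25 + insurance 158.55 + destination terminal 986.20 + brokerage 137.89 + delivery 216.20 + duty 6444.18 = 12119.30
Landed cost = invoice 67267.15 + 12119.30 = 79386.45

Total landed cost: USD 79386.45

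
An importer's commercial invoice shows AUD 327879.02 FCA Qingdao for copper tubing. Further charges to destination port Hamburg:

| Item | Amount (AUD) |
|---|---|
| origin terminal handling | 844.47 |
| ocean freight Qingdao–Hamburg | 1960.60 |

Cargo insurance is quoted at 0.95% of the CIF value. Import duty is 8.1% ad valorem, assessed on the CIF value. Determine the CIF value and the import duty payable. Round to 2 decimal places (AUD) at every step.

Let C be the CIF value. C = FCA price + pre-shipment costs + freight + 0.95% × C
C − 0.95% × C = 327879.02 + 844.47 + 1960.60
0.9905 × C = 330684.09
C = 330684.09 / 0.9905 = 333855.72
Insurance premium = 0.95% × 333855.72 = 3171.63
Import duty = 333855.72 × 8.1% = 27042.31

CIF value: AUD 333855.72; import duty: AUD 27042.31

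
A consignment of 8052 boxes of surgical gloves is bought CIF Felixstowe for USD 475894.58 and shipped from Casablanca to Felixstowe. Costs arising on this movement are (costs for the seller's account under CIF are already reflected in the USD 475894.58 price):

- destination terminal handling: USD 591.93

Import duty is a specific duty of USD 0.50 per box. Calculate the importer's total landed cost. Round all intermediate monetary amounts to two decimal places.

Total landed cost: USD 480512.51

CIF: the seller pays costs through ocean freight and marine insurance to the destination port.
The CIF price already equals the CIF value: 475894.58
Import duty = 8052 × 0.50 = 4026.00
Buyer bears: destination terminal 591.93 + duty 4026.00 = 4617.93
Landed cost = invoice 475894.58 + 4617.93 = 480512.51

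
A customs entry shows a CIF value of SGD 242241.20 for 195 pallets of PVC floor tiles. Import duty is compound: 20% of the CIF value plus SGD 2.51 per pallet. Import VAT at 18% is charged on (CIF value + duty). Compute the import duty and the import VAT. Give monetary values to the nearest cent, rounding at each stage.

Import duty: SGD 48937.69; import VAT: SGD 52412.20

Ad valorem component: 242241.20 × 20% = 48448.24
Specific component: 195 × 2.51 = 489.45
Import duty = 48448.24 + 489.45 = 48937.69
VAT base = CIF + duty = 242241.20 + 48937.69 = 291178.89
Import VAT = 291178.89 × 18% = 52412.20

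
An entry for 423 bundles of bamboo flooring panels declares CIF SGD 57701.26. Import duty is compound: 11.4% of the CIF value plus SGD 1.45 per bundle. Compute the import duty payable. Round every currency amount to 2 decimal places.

Import duty: SGD 7191.29

Ad valorem component: 57701.26 × 11.4% = 6577.94
Specific component: 423 × 1.45 = 613.35
Import duty = 6577.94 + 613.35 = 7191.29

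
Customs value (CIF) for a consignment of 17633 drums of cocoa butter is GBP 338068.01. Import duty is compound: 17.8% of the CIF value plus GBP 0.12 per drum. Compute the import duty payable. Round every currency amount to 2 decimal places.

Import duty: GBP 62292.07

Ad valorem component: 338068.01 × 17.8% = 60176.11
Specific component: 17633 × 0.12 = 2115.96
Import duty = 60176.11 + 2115.96 = 62292.07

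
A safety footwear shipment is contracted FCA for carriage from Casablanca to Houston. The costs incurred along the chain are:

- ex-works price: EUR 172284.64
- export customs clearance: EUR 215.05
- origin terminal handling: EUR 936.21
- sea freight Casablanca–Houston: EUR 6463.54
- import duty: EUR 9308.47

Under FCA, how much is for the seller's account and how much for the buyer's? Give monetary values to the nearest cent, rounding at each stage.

Seller: EUR 172499.69; buyer: EUR 16708.22

FCA: the seller delivers export-cleared goods to the carrier; the buyer bears costs from that point.
Seller's account: goods 172284.64 + export clearance 215.05 = 172499.69
Buyer's account: origin terminal 936.21 + freight 6463.54 + duty 9308.47 = 16708.22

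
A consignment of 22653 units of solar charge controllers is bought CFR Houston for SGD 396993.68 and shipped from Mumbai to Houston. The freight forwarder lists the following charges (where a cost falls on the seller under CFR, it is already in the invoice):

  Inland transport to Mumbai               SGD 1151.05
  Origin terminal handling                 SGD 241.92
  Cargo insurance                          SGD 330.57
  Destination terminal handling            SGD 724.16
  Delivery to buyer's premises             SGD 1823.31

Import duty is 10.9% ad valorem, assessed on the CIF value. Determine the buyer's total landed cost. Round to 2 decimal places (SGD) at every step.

CFR: the seller pays costs through ocean freight to the destination port, but not insurance.
Already in the invoice (seller's account under CFR): inland to port, origin terminal — exclude.
CIF value = CFR price + insurance = 396993.68 + 330.57 = 397324.25
Import duty = 397324.25 × 10.9% = 43308.34
Buyer bears: insurance 330.57 + destination terminal 724.16 + delivery 1823.31 + duty 43308.34 = 46186.38
Landed cost = invoice 396993.68 + 46186.38 = 443180.06

Total landed cost: SGD 443180.06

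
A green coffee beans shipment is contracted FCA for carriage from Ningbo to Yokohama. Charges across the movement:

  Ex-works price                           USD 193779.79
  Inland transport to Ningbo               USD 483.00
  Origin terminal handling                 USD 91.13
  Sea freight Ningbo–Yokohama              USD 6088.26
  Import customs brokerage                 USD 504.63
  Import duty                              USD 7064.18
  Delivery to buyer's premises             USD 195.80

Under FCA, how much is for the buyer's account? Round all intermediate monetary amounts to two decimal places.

FCA: the seller delivers export-cleared goods to the carrier; the buyer bears costs from that point.
Seller's account: goods 193779.79 + inland to port 483.00 = 194262.79
Buyer's account: origin terminal 91.13 + freight 6088.26 + brokerage 504.63 + duty 7064.18 + delivery 195.80 = 13944.00

Buyer's account: USD 13944.00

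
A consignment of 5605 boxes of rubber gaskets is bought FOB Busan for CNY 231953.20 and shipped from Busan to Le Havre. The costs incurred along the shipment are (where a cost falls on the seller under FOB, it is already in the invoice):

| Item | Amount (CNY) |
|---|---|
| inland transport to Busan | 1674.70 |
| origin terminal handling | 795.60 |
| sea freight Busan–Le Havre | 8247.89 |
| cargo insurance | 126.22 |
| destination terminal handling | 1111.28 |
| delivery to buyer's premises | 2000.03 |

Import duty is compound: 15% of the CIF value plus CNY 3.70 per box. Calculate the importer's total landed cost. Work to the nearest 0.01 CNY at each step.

Total landed cost: CNY 300226.22

FOB: the seller bears costs until goods are on board at the origin port; the buyer bears freight, insurance and all costs thereafter.
Already in the invoice (seller's account under FOB): inland to port, origin terminal — exclude.
CIF value = FOB price + freight + insurance = 231953.20 + 8247.89 + 126.22 = 240327.31
Ad valorem component: 240327.31 × 15% = 36049.10
Specific component: 5605 × 3.70 = 20738.50
Import duty = 36049.10 + 20738.50 = 56787.60
Buyer bears: freight 8247.89 + insurance 126.22 + destination terminal 1111.28 + delivery 2000.03 + duty 56787.60 = 68273.02
Landed cost = invoice 231953.20 + 68273.02 = 300226.22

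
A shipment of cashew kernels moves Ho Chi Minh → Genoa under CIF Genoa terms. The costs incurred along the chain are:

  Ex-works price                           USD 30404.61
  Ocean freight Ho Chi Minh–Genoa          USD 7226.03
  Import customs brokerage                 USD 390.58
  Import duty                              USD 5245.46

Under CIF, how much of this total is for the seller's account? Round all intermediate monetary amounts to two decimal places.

Seller's account: USD 37630.64

CIF: the seller pays costs through ocean freight and marine insurance to the destination port.
Seller's account: goods 30404.61 + freight 7226.03 = 37630.64
Buyer's account: brokerage 390.58 + duty 5245.46 = 5636.04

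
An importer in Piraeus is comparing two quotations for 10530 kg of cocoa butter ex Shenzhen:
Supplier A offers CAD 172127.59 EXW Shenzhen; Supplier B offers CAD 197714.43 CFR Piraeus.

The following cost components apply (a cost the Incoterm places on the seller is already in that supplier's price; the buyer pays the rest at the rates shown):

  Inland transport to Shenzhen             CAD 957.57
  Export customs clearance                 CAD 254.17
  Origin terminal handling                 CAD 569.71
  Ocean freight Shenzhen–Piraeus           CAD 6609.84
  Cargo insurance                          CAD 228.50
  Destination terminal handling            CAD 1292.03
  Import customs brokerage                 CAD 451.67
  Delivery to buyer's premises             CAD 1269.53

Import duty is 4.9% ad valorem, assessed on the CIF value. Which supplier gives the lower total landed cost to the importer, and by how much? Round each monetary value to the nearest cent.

Supplier A (EXW):
CIF value = EXW price + inland to port + export clearance + origin terminal + freight + insurance = 172127.59 + 957.57 + 254.17 + 569.71 + 6609.84 + 228.50 = 180747.38
Import duty = 180747.38 × 4.9% = 8856.62
Buyer bears (A): 957.57 + 254.17 + 569.71 + 6609.84 + 228.50 + 1292.03 + 451.67 + 1269.53 = 11633.02
Landed cost (A) = invoice 172127.59 + 11633.02 + duty 8856.62 = 192617.23
Supplier B (CFR):
CIF value = CFR price + insurance = 197714.43 + 228.50 = 197942.93
Import duty = 197942.93 × 4.9% = 9699.20
Buyer bears (B): 228.50 + 1292.03 + 451.67 + 1269.53 = 3241.73
Landed cost (B) = invoice 197714.43 + 3241.73 + duty 9699.20 = 210655.36
Difference = |192617.23 − 210655.36| = 18038.13

Supplier A is cheaper by CAD 18038.13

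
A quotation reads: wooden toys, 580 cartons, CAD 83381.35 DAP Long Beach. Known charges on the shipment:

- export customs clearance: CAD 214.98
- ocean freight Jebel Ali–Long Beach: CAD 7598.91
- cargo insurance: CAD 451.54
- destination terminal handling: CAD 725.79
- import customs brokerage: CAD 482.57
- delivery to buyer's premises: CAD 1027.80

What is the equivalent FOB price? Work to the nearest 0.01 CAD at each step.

Not relevant to the conversion: export clearance — on the seller under both DAP and FOB; already in the DAP price and stays in the FOB price. brokerage — on the buyer under both terms; not part of either seller's price.
From DAP to FOB, the seller no longer bears: freight, insurance, destination terminal, delivery.
FOB price = 83381.35 − 7598.91 − 451.54 − 725.79 − 1027.80 = 73577.31

FOB price: CAD 73577.31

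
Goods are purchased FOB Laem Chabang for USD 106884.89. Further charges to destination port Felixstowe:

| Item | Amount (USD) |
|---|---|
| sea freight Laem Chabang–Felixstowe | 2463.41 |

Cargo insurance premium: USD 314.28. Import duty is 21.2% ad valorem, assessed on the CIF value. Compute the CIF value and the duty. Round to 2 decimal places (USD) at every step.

CIF value: USD 109662.58; import duty: USD 23248.47

CIF = FOB price + freight + insurance
CIF = 106884.89 + 2463.41 + 314.28 = 109662.58
Import duty = 109662.58 × 21.2% = 23248.47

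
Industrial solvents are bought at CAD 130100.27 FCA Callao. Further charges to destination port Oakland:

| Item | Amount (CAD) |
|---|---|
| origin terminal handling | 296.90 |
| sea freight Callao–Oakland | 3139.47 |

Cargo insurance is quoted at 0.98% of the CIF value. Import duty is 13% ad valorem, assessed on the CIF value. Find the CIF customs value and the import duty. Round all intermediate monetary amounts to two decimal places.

Let C be the CIF value. C = FCA price + pre-shipment costs + freight + 0.98% × C
C − 0.98% × C = 130100.27 + 296.90 + 3139.47
0.9902 × C = 133536.64
C = 133536.64 / 0.9902 = 134858.25
Insurance premium = 0.98% × 134858.25 = 1321.61
Import duty = 134858.25 × 13% = 17531.57

CIF value: CAD 134858.25; import duty: CAD 17531.57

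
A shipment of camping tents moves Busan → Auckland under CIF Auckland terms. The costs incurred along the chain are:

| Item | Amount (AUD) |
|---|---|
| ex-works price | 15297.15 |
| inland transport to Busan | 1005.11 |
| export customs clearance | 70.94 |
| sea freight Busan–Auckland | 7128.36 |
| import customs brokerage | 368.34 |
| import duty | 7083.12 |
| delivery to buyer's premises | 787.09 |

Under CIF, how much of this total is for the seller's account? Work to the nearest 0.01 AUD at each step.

Seller's account: AUD 23501.56

CIF: the seller pays costs through ocean freight and marine insurance to the destination port.
Seller's account: goods 15297.15 + inland to port 1005.11 + export clearance 70.94 + freight 7128.36 = 23501.56
Buyer's account: brokerage 368.34 + duty 7083.12 + delivery 787.09 = 8238.55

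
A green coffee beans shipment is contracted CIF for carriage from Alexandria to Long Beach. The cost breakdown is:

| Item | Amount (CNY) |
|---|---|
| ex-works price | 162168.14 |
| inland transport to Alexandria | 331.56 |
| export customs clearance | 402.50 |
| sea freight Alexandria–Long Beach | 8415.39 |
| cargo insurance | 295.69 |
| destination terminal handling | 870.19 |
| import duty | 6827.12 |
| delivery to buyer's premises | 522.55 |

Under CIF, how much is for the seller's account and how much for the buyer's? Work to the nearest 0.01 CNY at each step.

CIF: the seller pays costs through ocean freight and marine insurance to the destination port.
Seller's account: goods 162168.14 + inland to port 331.56 + export clearance 402.50 + freight 8415.39 + insurance 295.69 = 171613.28
Buyer's account: destination terminal 870.19 + duty 6827.12 + delivery 522.55 = 8219.86

Seller: CNY 171613.28; buyer: CNY 8219.86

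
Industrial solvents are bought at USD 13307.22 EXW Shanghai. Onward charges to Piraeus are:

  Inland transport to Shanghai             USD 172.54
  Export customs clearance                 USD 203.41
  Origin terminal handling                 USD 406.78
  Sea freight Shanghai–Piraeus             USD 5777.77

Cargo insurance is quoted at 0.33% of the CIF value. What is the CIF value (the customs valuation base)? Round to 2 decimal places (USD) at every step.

CIF value: USD 19933.50

Let C be the CIF value. C = EXW price + pre-shipment costs + freight + 0.33% × C
C − 0.33% × C = 13307.22 + 172.54 + 203.41 + 406.78 + 5777.77
0.9967 × C = 19867.72
C = 19867.72 / 0.9967 = 19933.50
Insurance premium = 0.33% × 19933.50 = 65.78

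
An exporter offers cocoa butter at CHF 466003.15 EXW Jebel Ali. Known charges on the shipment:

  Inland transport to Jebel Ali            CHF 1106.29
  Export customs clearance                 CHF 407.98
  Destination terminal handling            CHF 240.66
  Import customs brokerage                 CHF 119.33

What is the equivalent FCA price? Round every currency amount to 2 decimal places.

FCA price: CHF 467517.42

Not relevant to the conversion: brokerage, destination terminal — on the buyer under both terms; not part of either seller's price.
From EXW to FCA, the seller additionally bears: inland to port, export clearance.
FCA price = 466003.15 + 1106.29 + 407.98 = 467517.42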